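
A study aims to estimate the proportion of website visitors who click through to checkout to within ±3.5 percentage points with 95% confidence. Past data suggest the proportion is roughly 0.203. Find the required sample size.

For a proportion with margin E = 0.035 at 95% confidence, z = 1.960.
n = p̂(1−p̂)(z/E)² = 0.203 × 0.797 × (1.960/0.035)² = 507.38
Round up: n = 508.

508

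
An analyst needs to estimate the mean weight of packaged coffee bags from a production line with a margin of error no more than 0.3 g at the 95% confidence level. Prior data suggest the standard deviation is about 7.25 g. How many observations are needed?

For a mean, the margin of error is E = z·σ/√n, so n = (zσ/E)².
At 95% confidence, z = 1.960.
n = (1.960 × 7.25 / 0.3)² = 2243.60
Round up: n = 2244.

n = 2244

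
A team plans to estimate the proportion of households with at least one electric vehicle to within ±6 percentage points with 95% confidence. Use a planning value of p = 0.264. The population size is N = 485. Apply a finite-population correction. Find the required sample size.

For a proportion with margin E = 0.06 at 95% confidence, z = 1.960.
n = p̂(1−p̂)(z/E)² = 0.264 × 0.736 × (1.960/0.06)² = 207.34 — call this n₀.
Finite-population correction with N = 485: n = n₀ / (1 + (n₀−1)/N) = 207.34 / 1.425 = 145.50
Round up: n = 146.

146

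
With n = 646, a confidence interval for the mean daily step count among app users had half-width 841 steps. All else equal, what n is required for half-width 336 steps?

n = 4048

Margin of error scales as 1/√n, so n₂ = n₁·(E₁/E₂)².
n₂ = 646 × (841/336)² = 646 × 6.265 = 4047.19
Round up: n₂ = 4048.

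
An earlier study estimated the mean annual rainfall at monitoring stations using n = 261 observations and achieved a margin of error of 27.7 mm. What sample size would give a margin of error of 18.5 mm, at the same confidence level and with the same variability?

Margin of error scales as 1/√n, so n₂ = n₁·(E₁/E₂)².
n₂ = 261 × (27.7/18.5)² = 261 × 2.242 = 585.16
Round up: n₂ = 586.

586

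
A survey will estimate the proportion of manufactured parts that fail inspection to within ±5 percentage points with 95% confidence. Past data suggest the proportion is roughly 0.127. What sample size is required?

171

For a proportion with margin E = 0.05 at 95% confidence, z = 1.960.
n = p̂(1−p̂)(z/E)² = 0.127 × 0.873 × (1.960/0.05)² = 170.37
Round up: n = 171.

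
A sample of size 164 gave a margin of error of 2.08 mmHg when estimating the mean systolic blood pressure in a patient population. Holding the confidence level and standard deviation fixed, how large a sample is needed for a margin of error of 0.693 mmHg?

Margin of error scales as 1/√n, so n₂ = n₁·(E₁/E₂)².
n₂ = 164 × (2.08/0.693)² = 164 × 9.009 = 1477.48
Round up: n₂ = 1478.

1478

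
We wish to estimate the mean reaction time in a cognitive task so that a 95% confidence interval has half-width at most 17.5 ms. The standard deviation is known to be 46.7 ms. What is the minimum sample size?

n = 28

For a mean, the margin of error is E = z·σ/√n, so n = (zσ/E)².
At 95% confidence, z = 1.960.
n = (1.960 × 46.7 / 17.5)² = 27.36
Round up: n = 28.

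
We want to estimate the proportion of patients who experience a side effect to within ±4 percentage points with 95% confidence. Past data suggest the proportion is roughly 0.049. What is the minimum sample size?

For a proportion with margin E = 0.04 at 95% confidence, z = 1.960.
n = p̂(1−p̂)(z/E)² = 0.049 × 0.951 × (1.960/0.04)² = 111.88
Round up: n = 112.

n = 112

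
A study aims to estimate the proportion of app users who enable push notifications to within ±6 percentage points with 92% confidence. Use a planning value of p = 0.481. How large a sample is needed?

213

For a proportion with margin E = 0.06 at 92% confidence, z = 1.751.
n = p̂(1−p̂)(z/E)² = 0.481 × 0.519 × (1.751/0.06)² = 212.61
Round up: n = 213.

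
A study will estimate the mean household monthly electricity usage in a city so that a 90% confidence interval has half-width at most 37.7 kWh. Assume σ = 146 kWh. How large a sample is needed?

41

For a mean, the margin of error is E = z·σ/√n, so n = (zσ/E)².
At 90% confidence, z = 1.645.
n = (1.645 × 146 / 37.7)² = 40.58
Round up: n = 41.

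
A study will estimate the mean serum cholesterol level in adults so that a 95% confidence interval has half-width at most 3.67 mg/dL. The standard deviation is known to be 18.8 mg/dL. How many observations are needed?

101

For a mean, the margin of error is E = z·σ/√n, so n = (zσ/E)².
At 95% confidence, z = 1.960.
n = (1.960 × 18.8 / 3.67)² = 100.81
Round up: n = 101.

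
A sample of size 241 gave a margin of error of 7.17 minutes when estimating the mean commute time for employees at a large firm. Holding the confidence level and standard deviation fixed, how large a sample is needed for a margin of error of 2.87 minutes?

1505

Margin of error scales as 1/√n, so n₂ = n₁·(E₁/E₂)².
n₂ = 241 × (7.17/2.87)² = 241 × 6.241 = 1504.08
Round up: n₂ = 1505.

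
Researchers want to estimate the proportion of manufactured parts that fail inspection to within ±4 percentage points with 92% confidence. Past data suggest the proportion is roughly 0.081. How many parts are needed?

143

For a proportion with margin E = 0.04 at 92% confidence, z = 1.751.
n = p̂(1−p̂)(z/E)² = 0.081 × 0.919 × (1.751/0.04)² = 142.64
Round up: n = 143.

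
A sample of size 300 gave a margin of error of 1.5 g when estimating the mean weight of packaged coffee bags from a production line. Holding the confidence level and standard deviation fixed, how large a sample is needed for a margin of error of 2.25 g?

Margin of error scales as 1/√n, so n₂ = n₁·(E₁/E₂)².
n₂ = 300 × (1.5/2.25)² = 300 × 0.4444 = 133.32
Round up: n₂ = 134.

134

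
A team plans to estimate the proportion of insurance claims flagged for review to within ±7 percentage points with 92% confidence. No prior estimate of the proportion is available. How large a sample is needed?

157

For a proportion with margin E = 0.07 at 92% confidence, z = 1.751.
With no prior estimate, use p = 0.5, which maximizes p(1−p) at 0.25.
n = 0.25 × (z/E)² = 0.25 × (1.751/0.07)² = 156.43
Round up: n = 157.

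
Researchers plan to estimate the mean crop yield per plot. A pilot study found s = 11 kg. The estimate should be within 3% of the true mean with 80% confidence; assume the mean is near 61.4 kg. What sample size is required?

59

For a mean, the margin of error is E = z·σ/√n, so n = (zσ/E)².
At 80% confidence, z = 1.282.
E = 3% of 61.4 = 1.842 kg.
n = (1.282 × 11 / 1.842)² = 58.61
Round up: n = 59.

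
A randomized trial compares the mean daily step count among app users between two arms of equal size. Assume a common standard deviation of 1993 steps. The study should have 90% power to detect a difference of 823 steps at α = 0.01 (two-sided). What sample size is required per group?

For two equal groups, n per group = 2·((z_{α/2} + z_β)·σ/δ)².
z_{α/2} = 2.576; z_β = 1.282 (power 90%).
n = 2 × (3.858 × 1993 / 823)² = 2 × 87.28 = 174.56
Round up: n = 175 per group.

175 per group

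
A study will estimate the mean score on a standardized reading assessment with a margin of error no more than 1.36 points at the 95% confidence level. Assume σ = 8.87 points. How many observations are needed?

For a mean, the margin of error is E = z·σ/√n, so n = (zσ/E)².
At 95% confidence, z = 1.960.
n = (1.960 × 8.87 / 1.36)² = 163.41
Round up: n = 164.

n = 164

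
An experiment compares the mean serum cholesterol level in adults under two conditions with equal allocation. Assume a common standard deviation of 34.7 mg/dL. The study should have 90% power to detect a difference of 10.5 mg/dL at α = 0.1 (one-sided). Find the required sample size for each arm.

144 per group

For two equal groups, n per group = 2·((z_α + z_β)·σ/δ)².
z_α = 1.282; z_β = 1.282 (power 90%).
n = 2 × (2.564 × 34.7 / 10.5)² = 2 × 71.80 = 143.60
Round up: n = 144 per group.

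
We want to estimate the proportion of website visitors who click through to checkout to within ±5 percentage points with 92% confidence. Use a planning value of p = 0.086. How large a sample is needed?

97

For a proportion with margin E = 0.05 at 92% confidence, z = 1.751.
n = p̂(1−p̂)(z/E)² = 0.086 × 0.914 × (1.751/0.05)² = 96.40
Round up: n = 97.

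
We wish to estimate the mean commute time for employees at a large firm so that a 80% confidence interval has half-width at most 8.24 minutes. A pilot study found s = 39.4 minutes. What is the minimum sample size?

n = 38

For a mean, the margin of error is E = z·σ/√n, so n = (zσ/E)².
At 80% confidence, z = 1.282.
n = (1.282 × 39.4 / 8.24)² = 37.58
Round up: n = 38.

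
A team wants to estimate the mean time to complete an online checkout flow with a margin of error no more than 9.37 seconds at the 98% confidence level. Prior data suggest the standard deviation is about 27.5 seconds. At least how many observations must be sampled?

n = 47

For a mean, the margin of error is E = z·σ/√n, so n = (zσ/E)².
At 98% confidence, z = 2.326.
n = (2.326 × 27.5 / 9.37)² = 46.60
Round up: n = 47.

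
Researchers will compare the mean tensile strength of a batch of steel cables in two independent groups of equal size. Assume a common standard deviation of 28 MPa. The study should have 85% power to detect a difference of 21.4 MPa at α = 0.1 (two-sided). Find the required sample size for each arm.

For two equal groups, n per group = 2·((z_{α/2} + z_β)·σ/δ)².
z_{α/2} = 1.645; z_β = 1.036 (power 85%).
n = 2 × (2.681 × 28 / 21.4)² = 2 × 12.31 = 24.62
Round up: n = 25 per group.

25 per group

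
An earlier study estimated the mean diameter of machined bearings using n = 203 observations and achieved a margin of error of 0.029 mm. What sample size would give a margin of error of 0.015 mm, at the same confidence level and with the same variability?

Margin of error scales as 1/√n, so n₂ = n₁·(E₁/E₂)².
n₂ = 203 × (0.029/0.015)² = 203 × 3.738 = 758.81
Round up: n₂ = 759.

n = 759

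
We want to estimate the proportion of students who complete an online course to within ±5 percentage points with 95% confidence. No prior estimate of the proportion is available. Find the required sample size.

For a proportion with margin E = 0.05 at 95% confidence, z = 1.960.
With no prior estimate, use p = 0.5, which maximizes p(1−p) at 0.25.
n = 0.25 × (z/E)² = 0.25 × (1.960/0.05)² = 384.16
Round up: n = 385.

n = 385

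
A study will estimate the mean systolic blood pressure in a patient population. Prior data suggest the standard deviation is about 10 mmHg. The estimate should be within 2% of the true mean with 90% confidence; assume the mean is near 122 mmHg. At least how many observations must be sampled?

46

For a mean, the margin of error is E = z·σ/√n, so n = (zσ/E)².
At 90% confidence, z = 1.645.
E = 2% of 122 = 2.44 mmHg.
n = (1.645 × 10 / 2.44)² = 45.45
Round up: n = 46.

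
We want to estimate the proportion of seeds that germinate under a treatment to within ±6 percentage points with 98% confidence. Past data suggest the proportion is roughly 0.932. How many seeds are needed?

For a proportion with margin E = 0.06 at 98% confidence, z = 2.326.
n = p̂(1−p̂)(z/E)² = 0.932 × 0.068 × (2.326/0.06)² = 95.24
Round up: n = 96.

96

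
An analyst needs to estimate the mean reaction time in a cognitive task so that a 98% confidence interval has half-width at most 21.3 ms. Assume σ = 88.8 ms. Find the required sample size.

For a mean, the margin of error is E = z·σ/√n, so n = (zσ/E)².
At 98% confidence, z = 2.326.
n = (2.326 × 88.8 / 21.3)² = 94.03
Round up: n = 95.

n = 95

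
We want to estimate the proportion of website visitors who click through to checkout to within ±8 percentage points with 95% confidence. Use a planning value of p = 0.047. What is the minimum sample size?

n = 27

For a proportion with margin E = 0.08 at 95% confidence, z = 1.960.
n = p̂(1−p̂)(z/E)² = 0.047 × 0.953 × (1.960/0.08)² = 26.89
Round up: n = 27.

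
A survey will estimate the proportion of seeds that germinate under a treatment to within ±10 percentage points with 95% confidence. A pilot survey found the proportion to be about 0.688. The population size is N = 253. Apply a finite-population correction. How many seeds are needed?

For a proportion with margin E = 0.1 at 95% confidence, z = 1.960.
n = p̂(1−p̂)(z/E)² = 0.688 × 0.312 × (1.960/0.1)² = 82.46 — call this n₀.
Finite-population correction with N = 253: n = n₀ / (1 + (n₀−1)/N) = 82.46 / 1.322 = 62.38
Round up: n = 63.

n = 63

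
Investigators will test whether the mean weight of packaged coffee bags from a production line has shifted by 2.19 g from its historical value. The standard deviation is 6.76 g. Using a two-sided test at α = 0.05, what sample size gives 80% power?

75

For a one-sample z-test, n = ((z_{α/2} + z_β)·σ/δ)².
z_{α/2} = 1.960 (two-sided α = 0.05); z_β = 0.842 (power 80% → β = 0.2).
n = (2.802 × 6.76 / 2.19)² = 74.81
Round up: n = 75.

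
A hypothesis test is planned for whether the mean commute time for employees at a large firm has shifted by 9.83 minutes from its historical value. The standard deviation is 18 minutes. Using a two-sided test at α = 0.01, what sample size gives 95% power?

For a one-sample z-test, n = ((z_{α/2} + z_β)·σ/δ)².
z_{α/2} = 2.576 (two-sided α = 0.01); z_β = 1.645 (power 95% → β = 0.05).
n = (4.221 × 18 / 9.83)² = 59.74
Round up: n = 60.

n = 60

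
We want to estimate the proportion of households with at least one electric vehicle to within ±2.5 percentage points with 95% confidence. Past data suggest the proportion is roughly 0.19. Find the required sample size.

946

For a proportion with margin E = 0.025 at 95% confidence, z = 1.960.
n = p̂(1−p̂)(z/E)² = 0.19 × 0.81 × (1.960/0.025)² = 945.96
Round up: n = 946.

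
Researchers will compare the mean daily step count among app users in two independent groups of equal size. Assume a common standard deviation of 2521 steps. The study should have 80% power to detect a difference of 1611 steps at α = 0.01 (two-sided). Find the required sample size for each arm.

58 per group

For two equal groups, n per group = 2·((z_{α/2} + z_β)·σ/δ)².
z_{α/2} = 2.576; z_β = 0.842 (power 80%).
n = 2 × (3.418 × 2521 / 1611)² = 2 × 28.61 = 57.22
Round up: n = 58 per group.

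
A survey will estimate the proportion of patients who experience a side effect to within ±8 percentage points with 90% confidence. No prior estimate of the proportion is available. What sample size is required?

106

For a proportion with margin E = 0.08 at 90% confidence, z = 1.645.
With no prior estimate, use p = 0.5, which maximizes p(1−p) at 0.25.
n = 0.25 × (z/E)² = 0.25 × (1.645/0.08)² = 105.70
Round up: n = 106.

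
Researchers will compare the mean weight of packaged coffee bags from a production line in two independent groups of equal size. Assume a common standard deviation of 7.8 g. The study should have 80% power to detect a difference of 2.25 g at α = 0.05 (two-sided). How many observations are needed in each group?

For two equal groups, n per group = 2·((z_{α/2} + z_β)·σ/δ)².
z_{α/2} = 1.960; z_β = 0.842 (power 80%).
n = 2 × (2.802 × 7.8 / 2.25)² = 2 × 94.35 = 188.70
Round up: n = 189 per group.

189 per group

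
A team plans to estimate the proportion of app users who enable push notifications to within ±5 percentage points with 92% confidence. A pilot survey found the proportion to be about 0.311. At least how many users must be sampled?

For a proportion with margin E = 0.05 at 92% confidence, z = 1.751.
n = p̂(1−p̂)(z/E)² = 0.311 × 0.689 × (1.751/0.05)² = 262.79
Round up: n = 263.

263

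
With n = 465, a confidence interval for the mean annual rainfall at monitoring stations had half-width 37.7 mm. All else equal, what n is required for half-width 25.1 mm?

n = 1050

Margin of error scales as 1/√n, so n₂ = n₁·(E₁/E₂)².
n₂ = 465 × (37.7/25.1)² = 465 × 2.256 = 1049.04
Round up: n₂ = 1050.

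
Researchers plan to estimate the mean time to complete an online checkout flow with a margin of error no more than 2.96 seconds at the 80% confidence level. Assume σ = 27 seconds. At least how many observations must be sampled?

For a mean, the margin of error is E = z·σ/√n, so n = (zσ/E)².
At 80% confidence, z = 1.282.
n = (1.282 × 27 / 2.96)² = 136.75
Round up: n = 137.

137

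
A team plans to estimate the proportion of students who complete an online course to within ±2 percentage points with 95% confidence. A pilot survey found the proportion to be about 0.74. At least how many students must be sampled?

For a proportion with margin E = 0.02 at 95% confidence, z = 1.960.
n = p̂(1−p̂)(z/E)² = 0.74 × 0.26 × (1.960/0.02)² = 1847.81
Round up: n = 1848.

1848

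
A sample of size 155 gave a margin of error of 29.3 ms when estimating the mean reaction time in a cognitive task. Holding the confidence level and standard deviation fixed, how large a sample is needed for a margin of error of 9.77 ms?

n = 1395

Margin of error scales as 1/√n, so n₂ = n₁·(E₁/E₂)².
n₂ = 155 × (29.3/9.77)² = 155 × 8.994 = 1394.07
Round up: n₂ = 1395.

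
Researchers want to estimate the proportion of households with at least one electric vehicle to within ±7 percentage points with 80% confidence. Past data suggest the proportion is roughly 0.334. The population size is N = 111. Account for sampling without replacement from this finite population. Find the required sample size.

For a proportion with margin E = 0.07 at 80% confidence, z = 1.282.
n = p̂(1−p̂)(z/E)² = 0.334 × 0.666 × (1.282/0.07)² = 74.61 — call this n₀.
Finite-population correction with N = 111: n = n₀ / (1 + (n₀−1)/N) = 74.61 / 1.663 = 44.86
Round up: n = 45.

45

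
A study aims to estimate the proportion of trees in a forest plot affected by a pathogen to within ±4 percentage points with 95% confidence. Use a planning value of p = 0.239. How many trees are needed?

437

For a proportion with margin E = 0.04 at 95% confidence, z = 1.960.
n = p̂(1−p̂)(z/E)² = 0.239 × 0.761 × (1.960/0.04)² = 436.69
Round up: n = 437.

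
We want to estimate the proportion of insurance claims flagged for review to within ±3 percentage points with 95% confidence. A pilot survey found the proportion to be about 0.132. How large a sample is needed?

For a proportion with margin E = 0.03 at 95% confidence, z = 1.960.
n = p̂(1−p̂)(z/E)² = 0.132 × 0.868 × (1.960/0.03)² = 489.06
Round up: n = 490.

490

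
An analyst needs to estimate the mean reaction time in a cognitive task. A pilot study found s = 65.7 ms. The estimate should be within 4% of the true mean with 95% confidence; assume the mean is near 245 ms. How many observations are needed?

For a mean, the margin of error is E = z·σ/√n, so n = (zσ/E)².
At 95% confidence, z = 1.960.
E = 4% of 245 = 9.8 ms.
n = (1.960 × 65.7 / 9.8)² = 172.66
Round up: n = 173.

173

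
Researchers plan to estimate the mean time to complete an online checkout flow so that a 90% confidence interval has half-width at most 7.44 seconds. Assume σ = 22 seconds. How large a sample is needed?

For a mean, the margin of error is E = z·σ/√n, so n = (zσ/E)².
At 90% confidence, z = 1.645.
n = (1.645 × 22 / 7.44)² = 23.66
Round up: n = 24.

24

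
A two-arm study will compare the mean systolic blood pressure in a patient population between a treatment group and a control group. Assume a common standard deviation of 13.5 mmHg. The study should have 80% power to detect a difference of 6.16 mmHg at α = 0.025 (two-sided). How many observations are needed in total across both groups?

184 total

For two equal groups, n per group = 2·((z_{α/2} + z_β)·σ/δ)².
z_{α/2} = 2.241; z_β = 0.842 (power 80%).
n = 2 × (3.083 × 13.5 / 6.16)² = 2 × 45.65 = 91.30
Round up: n = 92 per group.
Total across both groups: 2 × 92 = 184.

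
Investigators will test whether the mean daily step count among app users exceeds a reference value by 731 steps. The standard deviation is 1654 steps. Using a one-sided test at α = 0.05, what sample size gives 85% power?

37

For a one-sample z-test, n = ((z_α + z_β)·σ/δ)².
z_α = 1.645 (one-sided α = 0.05); z_β = 1.036 (power 85% → β = 0.15).
n = (2.681 × 1654 / 731)² = 36.80
Round up: n = 37.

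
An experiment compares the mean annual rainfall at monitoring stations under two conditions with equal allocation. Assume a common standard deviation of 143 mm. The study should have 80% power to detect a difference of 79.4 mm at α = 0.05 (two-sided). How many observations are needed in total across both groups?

102 total

For two equal groups, n per group = 2·((z_{α/2} + z_β)·σ/δ)².
z_{α/2} = 1.960; z_β = 0.842 (power 80%).
n = 2 × (2.802 × 143 / 79.4)² = 2 × 25.47 = 50.94
Round up: n = 51 per group.
Total across both groups: 2 × 51 = 102.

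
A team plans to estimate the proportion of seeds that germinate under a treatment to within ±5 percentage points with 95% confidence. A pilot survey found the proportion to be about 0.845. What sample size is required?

For a proportion with margin E = 0.05 at 95% confidence, z = 1.960.
n = p̂(1−p̂)(z/E)² = 0.845 × 0.155 × (1.960/0.05)² = 201.26
Round up: n = 202.

202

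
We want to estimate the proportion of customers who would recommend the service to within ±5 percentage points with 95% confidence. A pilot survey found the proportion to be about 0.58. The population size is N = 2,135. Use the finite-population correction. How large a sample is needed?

For a proportion with margin E = 0.05 at 95% confidence, z = 1.960.
n = p̂(1−p̂)(z/E)² = 0.58 × 0.42 × (1.960/0.05)² = 374.33 — call this n₀.
Finite-population correction with N = 2,135: n = n₀ / (1 + (n₀−1)/N) = 374.33 / 1.175 = 318.58
Round up: n = 319.

n = 319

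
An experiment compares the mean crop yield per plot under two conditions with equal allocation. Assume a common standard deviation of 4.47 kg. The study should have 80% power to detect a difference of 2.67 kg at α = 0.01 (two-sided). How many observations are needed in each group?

For two equal groups, n per group = 2·((z_{α/2} + z_β)·σ/δ)².
z_{α/2} = 2.576; z_β = 0.842 (power 80%).
n = 2 × (3.418 × 4.47 / 2.67)² = 2 × 32.74 = 65.48
Round up: n = 66 per group.

66 per group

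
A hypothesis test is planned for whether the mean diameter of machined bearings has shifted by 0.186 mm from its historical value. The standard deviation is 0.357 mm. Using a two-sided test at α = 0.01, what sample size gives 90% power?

55

For a one-sample z-test, n = ((z_{α/2} + z_β)·σ/δ)².
z_{α/2} = 2.576 (two-sided α = 0.01); z_β = 1.282 (power 90% → β = 0.1).
n = (3.858 × 0.357 / 0.186)² = 54.83
Round up: n = 55.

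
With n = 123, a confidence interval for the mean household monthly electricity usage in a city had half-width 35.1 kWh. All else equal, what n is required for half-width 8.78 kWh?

Margin of error scales as 1/√n, so n₂ = n₁·(E₁/E₂)².
n₂ = 123 × (35.1/8.78)² = 123 × 15.98 = 1965.54
Round up: n₂ = 1966.

n = 1966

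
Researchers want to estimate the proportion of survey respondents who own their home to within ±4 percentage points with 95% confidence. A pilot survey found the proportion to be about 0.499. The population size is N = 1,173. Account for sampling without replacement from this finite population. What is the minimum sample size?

For a proportion with margin E = 0.04 at 95% confidence, z = 1.960.
n = p̂(1−p̂)(z/E)² = 0.499 × 0.501 × (1.960/0.04)² = 600.25 — call this n₀.
Finite-population correction with N = 1,173: n = n₀ / (1 + (n₀−1)/N) = 600.25 / 1.511 = 397.25
Round up: n = 398.

n = 398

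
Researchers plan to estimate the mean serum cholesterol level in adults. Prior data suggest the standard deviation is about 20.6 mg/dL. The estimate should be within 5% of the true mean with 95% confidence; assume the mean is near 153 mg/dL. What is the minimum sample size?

28

For a mean, the margin of error is E = z·σ/√n, so n = (zσ/E)².
At 95% confidence, z = 1.960.
E = 5% of 153 = 7.65 mg/dL.
n = (1.960 × 20.6 / 7.65)² = 27.86
Round up: n = 28.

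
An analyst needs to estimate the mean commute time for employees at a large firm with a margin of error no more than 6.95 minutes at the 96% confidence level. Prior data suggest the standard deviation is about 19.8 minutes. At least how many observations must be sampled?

For a mean, the margin of error is E = z·σ/√n, so n = (zσ/E)².
At 96% confidence, z = 2.054.
n = (2.054 × 19.8 / 6.95)² = 34.24
Round up: n = 35.

35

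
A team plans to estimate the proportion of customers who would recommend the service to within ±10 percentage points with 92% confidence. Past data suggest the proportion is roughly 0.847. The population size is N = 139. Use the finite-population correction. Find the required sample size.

32

For a proportion with margin E = 0.1 at 92% confidence, z = 1.751.
n = p̂(1−p̂)(z/E)² = 0.847 × 0.153 × (1.751/0.1)² = 39.73 — call this n₀.
Finite-population correction with N = 139: n = n₀ / (1 + (n₀−1)/N) = 39.73 / 1.279 = 31.06
Round up: n = 32.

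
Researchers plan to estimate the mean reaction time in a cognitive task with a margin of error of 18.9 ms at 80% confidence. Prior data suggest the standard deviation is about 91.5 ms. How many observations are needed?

For a mean, the margin of error is E = z·σ/√n, so n = (zσ/E)².
At 80% confidence, z = 1.282.
n = (1.282 × 91.5 / 18.9)² = 38.52
Round up: n = 39.

n = 39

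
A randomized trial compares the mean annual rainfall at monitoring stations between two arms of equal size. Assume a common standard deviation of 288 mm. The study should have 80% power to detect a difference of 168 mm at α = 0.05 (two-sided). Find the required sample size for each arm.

47 per group

For two equal groups, n per group = 2·((z_{α/2} + z_β)·σ/δ)².
z_{α/2} = 1.960; z_β = 0.842 (power 80%).
n = 2 × (2.802 × 288 / 168)² = 2 × 23.07 = 46.14
Round up: n = 47 per group.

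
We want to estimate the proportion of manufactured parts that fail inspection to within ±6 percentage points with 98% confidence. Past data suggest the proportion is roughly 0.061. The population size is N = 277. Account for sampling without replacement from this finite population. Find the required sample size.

66

For a proportion with margin E = 0.06 at 98% confidence, z = 2.326.
n = p̂(1−p̂)(z/E)² = 0.061 × 0.939 × (2.326/0.06)² = 86.08 — call this n₀.
Finite-population correction with N = 277: n = n₀ / (1 + (n₀−1)/N) = 86.08 / 1.307 = 65.86
Round up: n = 66.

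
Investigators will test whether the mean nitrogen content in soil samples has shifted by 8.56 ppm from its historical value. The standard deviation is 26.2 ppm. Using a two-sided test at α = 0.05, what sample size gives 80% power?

74

For a one-sample z-test, n = ((z_{α/2} + z_β)·σ/δ)².
z_{α/2} = 1.960 (two-sided α = 0.05); z_β = 0.842 (power 80% → β = 0.2).
n = (2.802 × 26.2 / 8.56)² = 73.55
Round up: n = 74.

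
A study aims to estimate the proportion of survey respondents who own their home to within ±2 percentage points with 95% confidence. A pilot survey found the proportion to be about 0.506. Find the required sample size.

n = 2401

For a proportion with margin E = 0.02 at 95% confidence, z = 1.960.
n = p̂(1−p̂)(z/E)² = 0.506 × 0.494 × (1.960/0.02)² = 2400.65
Round up: n = 2401.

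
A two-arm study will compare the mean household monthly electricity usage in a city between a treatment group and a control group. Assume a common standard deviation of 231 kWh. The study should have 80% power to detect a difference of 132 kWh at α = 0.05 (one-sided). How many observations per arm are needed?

38 per group

For two equal groups, n per group = 2·((z_α + z_β)·σ/δ)².
z_α = 1.645; z_β = 0.842 (power 80%).
n = 2 × (2.487 × 231 / 132)² = 2 × 18.94 = 37.88
Round up: n = 38 per group.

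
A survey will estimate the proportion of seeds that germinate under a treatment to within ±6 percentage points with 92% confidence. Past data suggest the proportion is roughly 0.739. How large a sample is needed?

For a proportion with margin E = 0.06 at 92% confidence, z = 1.751.
n = p̂(1−p̂)(z/E)² = 0.739 × 0.261 × (1.751/0.06)² = 164.27
Round up: n = 165.

n = 165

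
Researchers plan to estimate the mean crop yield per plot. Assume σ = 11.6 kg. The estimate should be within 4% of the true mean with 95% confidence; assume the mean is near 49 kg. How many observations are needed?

For a mean, the margin of error is E = z·σ/√n, so n = (zσ/E)².
At 95% confidence, z = 1.960.
E = 4% of 49 = 1.96 kg.
n = (1.960 × 11.6 / 1.96)² = 134.56
Round up: n = 135.

135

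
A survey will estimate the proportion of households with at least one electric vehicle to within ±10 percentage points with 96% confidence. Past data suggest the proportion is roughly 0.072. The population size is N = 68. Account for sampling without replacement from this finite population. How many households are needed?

21

For a proportion with margin E = 0.1 at 96% confidence, z = 2.054.
n = p̂(1−p̂)(z/E)² = 0.072 × 0.928 × (2.054/0.1)² = 28.19 — call this n₀.
Finite-population correction with N = 68: n = n₀ / (1 + (n₀−1)/N) = 28.19 / 1.4 = 20.14
Round up: n = 21.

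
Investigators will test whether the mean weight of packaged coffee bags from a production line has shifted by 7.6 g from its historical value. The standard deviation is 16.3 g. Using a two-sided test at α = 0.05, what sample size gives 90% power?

49

For a one-sample z-test, n = ((z_{α/2} + z_β)·σ/δ)².
z_{α/2} = 1.960 (two-sided α = 0.05); z_β = 1.282 (power 90% → β = 0.1).
n = (3.242 × 16.3 / 7.6)² = 48.35
Round up: n = 49.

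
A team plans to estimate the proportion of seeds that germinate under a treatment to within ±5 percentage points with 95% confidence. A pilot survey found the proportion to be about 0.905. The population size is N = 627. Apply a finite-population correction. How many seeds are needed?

110

For a proportion with margin E = 0.05 at 95% confidence, z = 1.960.
n = p̂(1−p̂)(z/E)² = 0.905 × 0.095 × (1.960/0.05)² = 132.11 — call this n₀.
Finite-population correction with N = 627: n = n₀ / (1 + (n₀−1)/N) = 132.11 / 1.209 = 109.27
Round up: n = 110.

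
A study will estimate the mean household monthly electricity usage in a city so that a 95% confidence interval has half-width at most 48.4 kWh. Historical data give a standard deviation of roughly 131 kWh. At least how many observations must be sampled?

29

For a mean, the margin of error is E = z·σ/√n, so n = (zσ/E)².
At 95% confidence, z = 1.960.
n = (1.960 × 131 / 48.4)² = 28.14
Round up: n = 29.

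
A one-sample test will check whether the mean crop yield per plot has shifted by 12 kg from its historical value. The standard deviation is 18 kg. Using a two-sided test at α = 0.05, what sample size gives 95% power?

For a one-sample z-test, n = ((z_{α/2} + z_β)·σ/δ)².
z_{α/2} = 1.960 (two-sided α = 0.05); z_β = 1.645 (power 95% → β = 0.05).
n = (3.605 × 18 / 12)² = 29.24
Round up: n = 30.

30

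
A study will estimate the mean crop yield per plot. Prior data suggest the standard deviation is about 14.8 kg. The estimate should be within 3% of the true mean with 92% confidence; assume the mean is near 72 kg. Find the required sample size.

For a mean, the margin of error is E = z·σ/√n, so n = (zσ/E)².
At 92% confidence, z = 1.751.
E = 3% of 72 = 2.16 kg.
n = (1.751 × 14.8 / 2.16)² = 143.94
Round up: n = 144.

n = 144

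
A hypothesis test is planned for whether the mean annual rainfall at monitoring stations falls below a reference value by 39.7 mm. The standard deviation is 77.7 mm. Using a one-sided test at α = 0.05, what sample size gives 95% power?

42

For a one-sample z-test, n = ((z_α + z_β)·σ/δ)².
z_α = 1.645 (one-sided α = 0.05); z_β = 1.645 (power 95% → β = 0.05).
n = (3.290 × 77.7 / 39.7)² = 41.46
Round up: n = 42.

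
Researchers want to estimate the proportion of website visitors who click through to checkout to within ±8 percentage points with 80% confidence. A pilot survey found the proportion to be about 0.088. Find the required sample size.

21

For a proportion with margin E = 0.08 at 80% confidence, z = 1.282.
n = p̂(1−p̂)(z/E)² = 0.088 × 0.912 × (1.282/0.08)² = 20.61
Round up: n = 21.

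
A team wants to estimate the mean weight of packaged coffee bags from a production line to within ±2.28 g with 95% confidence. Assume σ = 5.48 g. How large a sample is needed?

23

For a mean, the margin of error is E = z·σ/√n, so n = (zσ/E)².
At 95% confidence, z = 1.960.
n = (1.960 × 5.48 / 2.28)² = 22.19
Round up: n = 23.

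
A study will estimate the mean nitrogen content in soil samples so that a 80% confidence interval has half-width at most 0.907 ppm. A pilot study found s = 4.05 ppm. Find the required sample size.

33

For a mean, the margin of error is E = z·σ/√n, so n = (zσ/E)².
At 80% confidence, z = 1.282.
n = (1.282 × 4.05 / 0.907)² = 32.77
Round up: n = 33.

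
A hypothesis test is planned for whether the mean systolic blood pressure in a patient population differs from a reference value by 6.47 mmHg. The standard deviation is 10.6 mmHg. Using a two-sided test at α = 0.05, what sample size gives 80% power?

n = 22

For a one-sample z-test, n = ((z_{α/2} + z_β)·σ/δ)².
z_{α/2} = 1.960 (two-sided α = 0.05); z_β = 0.842 (power 80% → β = 0.2).
n = (2.802 × 10.6 / 6.47)² = 21.07
Round up: n = 22.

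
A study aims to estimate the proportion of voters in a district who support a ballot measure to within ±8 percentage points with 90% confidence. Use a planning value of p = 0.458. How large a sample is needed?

For a proportion with margin E = 0.08 at 90% confidence, z = 1.645.
n = p̂(1−p̂)(z/E)² = 0.458 × 0.542 × (1.645/0.08)² = 104.96
Round up: n = 105.

n = 105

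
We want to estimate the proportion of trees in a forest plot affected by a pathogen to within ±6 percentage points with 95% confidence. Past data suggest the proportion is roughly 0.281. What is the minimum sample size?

216

For a proportion with margin E = 0.06 at 95% confidence, z = 1.960.
n = p̂(1−p̂)(z/E)² = 0.281 × 0.719 × (1.960/0.06)² = 215.60
Round up: n = 216.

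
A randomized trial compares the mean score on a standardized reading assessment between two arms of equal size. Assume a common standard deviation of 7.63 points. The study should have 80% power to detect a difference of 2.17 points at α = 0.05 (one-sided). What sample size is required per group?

For two equal groups, n per group = 2·((z_α + z_β)·σ/δ)².
z_α = 1.645; z_β = 0.842 (power 80%).
n = 2 × (2.487 × 7.63 / 2.17)² = 2 × 76.47 = 152.94
Round up: n = 153 per group.

153 per group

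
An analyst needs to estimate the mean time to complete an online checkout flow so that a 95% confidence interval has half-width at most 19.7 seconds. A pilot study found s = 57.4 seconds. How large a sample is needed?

n = 33

For a mean, the margin of error is E = z·σ/√n, so n = (zσ/E)².
At 95% confidence, z = 1.960.
n = (1.960 × 57.4 / 19.7)² = 32.61
Round up: n = 33.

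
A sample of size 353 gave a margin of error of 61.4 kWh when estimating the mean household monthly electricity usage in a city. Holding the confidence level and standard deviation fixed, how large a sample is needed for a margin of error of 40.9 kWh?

Margin of error scales as 1/√n, so n₂ = n₁·(E₁/E₂)².
n₂ = 353 × (61.4/40.9)² = 353 × 2.254 = 795.66
Round up: n₂ = 796.

796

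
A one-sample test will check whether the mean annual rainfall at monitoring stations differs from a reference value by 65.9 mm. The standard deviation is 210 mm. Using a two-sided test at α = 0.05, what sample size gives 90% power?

For a one-sample z-test, n = ((z_{α/2} + z_β)·σ/δ)².
z_{α/2} = 1.960 (two-sided α = 0.05); z_β = 1.282 (power 90% → β = 0.1).
n = (3.242 × 210 / 65.9)² = 106.73
Round up: n = 107.

107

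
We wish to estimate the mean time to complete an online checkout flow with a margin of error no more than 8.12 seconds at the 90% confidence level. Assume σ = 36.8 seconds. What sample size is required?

n = 56

For a mean, the margin of error is E = z·σ/√n, so n = (zσ/E)².
At 90% confidence, z = 1.645.
n = (1.645 × 36.8 / 8.12)² = 55.58
Round up: n = 56.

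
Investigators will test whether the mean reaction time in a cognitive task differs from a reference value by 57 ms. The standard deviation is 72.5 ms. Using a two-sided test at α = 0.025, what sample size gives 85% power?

For a one-sample z-test, n = ((z_{α/2} + z_β)·σ/δ)².
z_{α/2} = 2.241 (two-sided α = 0.025); z_β = 1.036 (power 85% → β = 0.15).
n = (3.277 × 72.5 / 57)² = 17.37
Round up: n = 18.

18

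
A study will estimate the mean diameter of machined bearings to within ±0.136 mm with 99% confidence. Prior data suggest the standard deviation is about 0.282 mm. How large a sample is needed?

29

For a mean, the margin of error is E = z·σ/√n, so n = (zσ/E)².
At 99% confidence, z = 2.576.
n = (2.576 × 0.282 / 0.136)² = 28.53
Round up: n = 29.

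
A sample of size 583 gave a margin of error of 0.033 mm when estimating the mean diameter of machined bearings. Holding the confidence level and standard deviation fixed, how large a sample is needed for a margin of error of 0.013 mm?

Margin of error scales as 1/√n, so n₂ = n₁·(E₁/E₂)².
n₂ = 583 × (0.033/0.013)² = 583 × 6.444 = 3756.85
Round up: n₂ = 3757.

3757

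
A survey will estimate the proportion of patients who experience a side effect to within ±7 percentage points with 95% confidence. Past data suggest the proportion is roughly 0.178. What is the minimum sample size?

115

For a proportion with margin E = 0.07 at 95% confidence, z = 1.960.
n = p̂(1−p̂)(z/E)² = 0.178 × 0.822 × (1.960/0.07)² = 114.71
Round up: n = 115.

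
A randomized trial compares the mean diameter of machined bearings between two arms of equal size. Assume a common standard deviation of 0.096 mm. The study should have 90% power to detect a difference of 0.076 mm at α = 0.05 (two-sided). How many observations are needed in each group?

34 per group

For two equal groups, n per group = 2·((z_{α/2} + z_β)·σ/δ)².
z_{α/2} = 1.960; z_β = 1.282 (power 90%).
n = 2 × (3.242 × 0.096 / 0.076)² = 2 × 16.77 = 33.54
Round up: n = 34 per group.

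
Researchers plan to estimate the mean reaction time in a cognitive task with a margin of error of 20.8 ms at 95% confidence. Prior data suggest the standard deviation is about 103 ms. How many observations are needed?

For a mean, the margin of error is E = z·σ/√n, so n = (zσ/E)².
At 95% confidence, z = 1.960.
n = (1.960 × 103 / 20.8)² = 94.20
Round up: n = 95.

95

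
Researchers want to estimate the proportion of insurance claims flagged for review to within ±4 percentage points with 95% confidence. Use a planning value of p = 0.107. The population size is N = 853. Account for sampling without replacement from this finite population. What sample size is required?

For a proportion with margin E = 0.04 at 95% confidence, z = 1.960.
n = p̂(1−p̂)(z/E)² = 0.107 × 0.893 × (1.960/0.04)² = 229.42 — call this n₀.
Finite-population correction with N = 853: n = n₀ / (1 + (n₀−1)/N) = 229.42 / 1.268 = 180.93
Round up: n = 181.

181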